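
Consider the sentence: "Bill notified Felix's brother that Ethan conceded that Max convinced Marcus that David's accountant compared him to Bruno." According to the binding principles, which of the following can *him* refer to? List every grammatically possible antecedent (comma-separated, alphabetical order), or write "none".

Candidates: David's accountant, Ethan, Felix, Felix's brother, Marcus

Ethan, Felix, Felix's brother, Marcus

*him* is a pronoun; Principle B requires it to be free in its binding domain — the clause headed by 'compared'.
— David's accountant: subject of the clause headed by 'compared'; c-commands the pronoun within its binding domain — blocked (Principle B).
— Ethan: subject of the clause headed by 'conceded'; c-commands the pronoun but lies outside its binding domain — allowed.
— Felix: possessor inside the object DP of the matrix clause; does not c-command the pronoun — Principle B does not apply; allowed.
— Felix's brother: object of the matrix clause; c-commands the pronoun but lies outside its binding domain — allowed.
— Marcus: object of the clause headed by 'convinced'; c-commands the pronoun but lies outside its binding domain — allowed.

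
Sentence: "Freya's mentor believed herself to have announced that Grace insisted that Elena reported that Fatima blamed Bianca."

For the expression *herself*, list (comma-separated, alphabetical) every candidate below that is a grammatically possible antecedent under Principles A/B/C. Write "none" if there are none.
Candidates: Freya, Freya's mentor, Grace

*herself* is a reflexive; Principle A requires it to be bound within its binding domain — the matrix clause.
— Freya: possessor inside the subject DP of the matrix clause; does not c-command the reflexive — cannot bind it (Principle A).
— Freya's mentor: subject of the matrix clause; c-commands the reflexive within its binding domain — allowed (Principle A).
— Grace: subject of the clause headed by 'insisted'; does not c-command the reflexive — cannot bind it (Principle A).

Freya's mentor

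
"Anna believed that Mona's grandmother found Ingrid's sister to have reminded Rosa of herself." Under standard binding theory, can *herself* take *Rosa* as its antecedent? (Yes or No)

Yes

*herself* is a reflexive; Principle A requires it to be bound within its binding domain — the clause headed by 'reminded'.
— Rosa: object of the clause headed by 'reminded'; c-commands the reflexive within its binding domain — allowed (Principle A).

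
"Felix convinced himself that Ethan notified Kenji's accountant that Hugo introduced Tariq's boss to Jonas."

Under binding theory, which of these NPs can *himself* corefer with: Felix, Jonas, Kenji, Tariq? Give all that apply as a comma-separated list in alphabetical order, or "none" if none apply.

Felix

*himself* is a reflexive; Principle A requires it to be bound within its binding domain — the matrix clause.
— Felix: subject of the matrix clause; c-commands the reflexive within its binding domain — allowed (Principle A).
— Jonas: second object of the clause headed by 'introduced'; does not c-command the reflexive — cannot bind it (Principle A).
— Kenji: possessor inside the object DP of the clause headed by 'notified'; does not c-command the reflexive — cannot bind it (Principle A).
— Tariq: possessor inside the object DP of the clause headed by 'introduced'; does not c-command the reflexive — cannot bind it (Principle A).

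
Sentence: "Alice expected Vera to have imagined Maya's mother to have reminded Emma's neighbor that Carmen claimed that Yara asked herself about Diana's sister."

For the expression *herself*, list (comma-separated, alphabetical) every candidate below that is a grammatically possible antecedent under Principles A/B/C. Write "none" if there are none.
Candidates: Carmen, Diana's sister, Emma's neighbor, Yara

Yara

*herself* is a reflexive; Principle A requires it to be bound within its binding domain — the clause headed by 'asked'.
— Carmen: subject of the clause headed by 'claimed'; c-commands the reflexive but lies outside its binding domain — cannot bind it (Principle A).
— Diana's sister: second object of the clause headed by 'asked'; does not c-command the reflexive — cannot bind it (Principle A).
— Emma's neighbor: object of the clause headed by 'reminded'; c-commands the reflexive but lies outside its binding domain — cannot bind it (Principle A).
— Yara: subject of the clause headed by 'asked'; c-commands the reflexive within its binding domain — allowed (Principle A).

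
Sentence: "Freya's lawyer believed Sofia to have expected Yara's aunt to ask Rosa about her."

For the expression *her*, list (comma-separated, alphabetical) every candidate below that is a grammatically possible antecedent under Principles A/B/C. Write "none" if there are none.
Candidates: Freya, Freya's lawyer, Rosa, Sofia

Freya, Freya's lawyer, Sofia

*her* is a pronoun; Principle B requires it to be free in its binding domain — the clause headed by 'ask'.
— Freya: possessor inside the subject DP of the matrix clause; does not c-command the pronoun — Principle B does not apply; allowed.
— Freya's lawyer: subject of the matrix clause; c-commands the pronoun but lies outside its binding domain — allowed.
— Rosa: object of the clause headed by 'ask'; c-commands the pronoun within its binding domain — blocked (Principle B).
— Sofia: subject of the clause headed by 'expected'; c-commands the pronoun but lies outside its binding domain — allowed.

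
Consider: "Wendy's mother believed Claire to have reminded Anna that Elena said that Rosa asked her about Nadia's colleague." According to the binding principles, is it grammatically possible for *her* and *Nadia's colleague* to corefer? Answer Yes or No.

*her* is a pronoun; Principle B requires it to be free in its binding domain — the clause headed by 'asked'.
— Nadia's colleague: second object of the clause headed by 'asked'; is c-commanded by the pronoun; coreference would bind this R-expression — blocked (Principle C).

No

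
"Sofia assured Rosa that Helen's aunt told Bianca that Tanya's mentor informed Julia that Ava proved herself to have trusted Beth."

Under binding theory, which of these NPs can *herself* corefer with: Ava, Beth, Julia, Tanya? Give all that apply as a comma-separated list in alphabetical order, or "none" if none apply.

*herself* is a reflexive; Principle A requires it to be bound within its binding domain — the clause headed by 'proved'.
— Ava: subject of the clause headed by 'proved'; c-commands the reflexive within its binding domain — allowed (Principle A).
— Beth: object of the clause headed by 'trusted'; does not c-command the reflexive — cannot bind it (Principle A).
— Julia: object of the clause headed by 'informed'; c-commands the reflexive but lies outside its binding domain — cannot bind it (Principle A).
— Tanya: possessor inside the subject DP of the clause headed by 'informed'; does not c-command the reflexive — cannot bind it (Principle A).

Ava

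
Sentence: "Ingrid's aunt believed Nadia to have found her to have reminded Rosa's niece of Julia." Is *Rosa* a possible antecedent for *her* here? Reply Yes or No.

No

*her* is a pronoun; Principle B requires it to be free in its binding domain — the clause headed by 'found'.
— Rosa: possessor inside the object DP of the clause headed by 'reminded'; is c-commanded by the pronoun; coreference would bind this R-expression — blocked (Principle C).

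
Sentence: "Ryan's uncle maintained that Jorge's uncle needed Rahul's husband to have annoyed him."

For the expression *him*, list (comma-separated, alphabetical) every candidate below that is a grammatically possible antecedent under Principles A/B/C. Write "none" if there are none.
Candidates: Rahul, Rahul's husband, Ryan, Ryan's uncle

*him* is a pronoun; Principle B requires it to be free in its binding domain — the clause headed by 'annoyed'.
— Rahul: possessor inside the subject DP of the clause headed by 'annoyed'; does not c-command the pronoun — Principle B does not apply; allowed.
— Rahul's husband: subject of the clause headed by 'annoyed'; c-commands the pronoun within its binding domain — blocked (Principle B).
— Ryan: possessor inside the subject DP of the matrix clause; does not c-command the pronoun — Principle B does not apply; allowed.
— Ryan's uncle: subject of the matrix clause; c-commands the pronoun but lies outside its binding domain — allowed.

Rahul, Ryan, Ryan's uncle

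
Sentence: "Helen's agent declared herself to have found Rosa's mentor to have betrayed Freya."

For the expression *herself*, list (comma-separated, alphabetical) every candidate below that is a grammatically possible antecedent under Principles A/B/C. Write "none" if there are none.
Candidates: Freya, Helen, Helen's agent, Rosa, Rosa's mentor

*herself* is a reflexive; Principle A requires it to be bound within its binding domain — the matrix clause.
— Freya: object of the clause headed by 'betrayed'; does not c-command the reflexive — cannot bind it (Principle A).
— Helen: possessor inside the subject DP of the matrix clause; does not c-command the reflexive — cannot bind it (Principle A).
— Helen's agent: subject of the matrix clause; c-commands the reflexive within its binding domain — allowed (Principle A).
— Rosa: possessor inside the subject DP of the clause headed by 'betrayed'; does not c-command the reflexive — cannot bind it (Principle A).
— Rosa's mentor: subject of the clause headed by 'betrayed'; does not c-command the reflexive — cannot bind it (Principle A).

Helen's agent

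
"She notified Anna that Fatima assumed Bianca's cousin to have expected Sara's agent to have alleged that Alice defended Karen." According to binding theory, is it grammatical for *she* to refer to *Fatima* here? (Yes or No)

No

*Fatima* is an R-expression; Principle C requires it to be free (not bound by any c-commanding expression).
— she: subject of the matrix clause; the pronoun c-commands the R-expression — coreference blocked (Principle C).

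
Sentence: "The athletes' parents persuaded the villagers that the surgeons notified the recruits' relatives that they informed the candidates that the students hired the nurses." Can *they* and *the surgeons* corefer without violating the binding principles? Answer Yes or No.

*the surgeons* is an R-expression; Principle C requires it to be free (not bound by any c-commanding expression).
— they: subject of the clause headed by 'informed'; the pronoun does not c-command the R-expression — coreference allowed.

Yes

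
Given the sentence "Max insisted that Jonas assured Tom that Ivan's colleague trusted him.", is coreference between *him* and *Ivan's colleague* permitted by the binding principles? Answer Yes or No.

No

*him* is a pronoun; Principle B requires it to be free in its binding domain — the clause headed by 'trusted'.
— Ivan's colleague: subject of the clause headed by 'trusted'; c-commands the pronoun within its binding domain — blocked (Principle B).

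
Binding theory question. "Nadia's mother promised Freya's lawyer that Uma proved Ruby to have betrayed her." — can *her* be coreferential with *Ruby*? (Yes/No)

No

*her* is a pronoun; Principle B requires it to be free in its binding domain — the clause headed by 'betrayed'.
— Ruby: subject of the clause headed by 'betrayed'; c-commands the pronoun within its binding domain — blocked (Principle B).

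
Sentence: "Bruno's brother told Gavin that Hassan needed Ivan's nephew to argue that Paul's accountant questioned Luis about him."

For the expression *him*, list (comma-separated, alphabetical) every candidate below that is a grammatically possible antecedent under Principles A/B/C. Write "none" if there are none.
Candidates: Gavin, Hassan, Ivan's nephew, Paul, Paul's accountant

*him* is a pronoun; Principle B requires it to be free in its binding domain — the clause headed by 'questioned'.
— Gavin: object of the matrix clause; c-commands the pronoun but lies outside its binding domain — allowed.
— Hassan: subject of the clause headed by 'needed'; c-commands the pronoun but lies outside its binding domain — allowed.
— Ivan's nephew: subject of the clause headed by 'argue'; c-commands the pronoun but lies outside its binding domain — allowed.
— Paul: possessor inside the subject DP of the clause headed by 'questioned'; does not c-command the pronoun — Principle B does not apply; allowed.
— Paul's accountant: subject of the clause headed by 'questioned'; c-commands the pronoun within its binding domain — blocked (Principle B).

Gavin, Hassan, Ivan's nephew, Paul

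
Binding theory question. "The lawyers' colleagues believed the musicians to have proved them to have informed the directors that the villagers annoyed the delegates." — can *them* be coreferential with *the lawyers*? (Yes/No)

*them* is a pronoun; Principle B requires it to be free in its binding domain — the clause headed by 'proved'.
— the lawyers: possessor inside the subject DP of the matrix clause; does not c-command the pronoun — Principle B does not apply; allowed.

Yes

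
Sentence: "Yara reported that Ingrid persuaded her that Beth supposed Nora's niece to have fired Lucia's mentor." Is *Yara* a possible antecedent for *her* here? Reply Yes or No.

Yes

*her* is a pronoun; Principle B requires it to be free in its binding domain — the clause headed by 'persuaded'.
— Yara: subject of the matrix clause; c-commands the pronoun but lies outside its binding domain — allowed.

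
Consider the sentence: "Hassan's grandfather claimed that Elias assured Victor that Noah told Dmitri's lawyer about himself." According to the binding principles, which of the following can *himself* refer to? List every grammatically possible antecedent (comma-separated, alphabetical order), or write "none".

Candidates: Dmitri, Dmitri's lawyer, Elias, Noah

Dmitri's lawyer, Noah

*himself* is a reflexive; Principle A requires it to be bound within its binding domain — the clause headed by 'told'.
— Dmitri: possessor inside the object DP of the clause headed by 'told'; does not c-command the reflexive — cannot bind it (Principle A).
— Dmitri's lawyer: object of the clause headed by 'told'; c-commands the reflexive within its binding domain — allowed (Principle A).
— Elias: subject of the clause headed by 'assured'; c-commands the reflexive but lies outside its binding domain — cannot bind it (Principle A).
— Noah: subject of the clause headed by 'told'; c-commands the reflexive within its binding domain — allowed (Principle A).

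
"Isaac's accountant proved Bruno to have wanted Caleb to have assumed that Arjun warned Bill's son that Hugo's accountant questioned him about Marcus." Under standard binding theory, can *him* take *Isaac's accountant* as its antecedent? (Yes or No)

Yes

*him* is a pronoun; Principle B requires it to be free in its binding domain — the clause headed by 'questioned'.
— Isaac's accountant: subject of the matrix clause; c-commands the pronoun but lies outside its binding domain — allowed.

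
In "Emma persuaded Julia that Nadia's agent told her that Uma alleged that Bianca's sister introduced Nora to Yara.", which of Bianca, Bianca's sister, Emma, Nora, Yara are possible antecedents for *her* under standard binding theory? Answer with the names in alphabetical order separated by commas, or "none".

*her* is a pronoun; Principle B requires it to be free in its binding domain — the clause headed by 'told'.
— Bianca: possessor inside the subject DP of the clause headed by 'introduced'; is c-commanded by the pronoun; coreference would bind this R-expression — blocked (Principle C).
— Bianca's sister: subject of the clause headed by 'introduced'; is c-commanded by the pronoun; coreference would bind this R-expression — blocked (Principle C).
— Emma: subject of the matrix clause; c-commands the pronoun but lies outside its binding domain — allowed.
— Nora: object of the clause headed by 'introduced'; is c-commanded by the pronoun; coreference would bind this R-expression — blocked (Principle C).
— Yara: second object of the clause headed by 'introduced'; is c-commanded by the pronoun; coreference would bind this R-expression — blocked (Principle C).

Emma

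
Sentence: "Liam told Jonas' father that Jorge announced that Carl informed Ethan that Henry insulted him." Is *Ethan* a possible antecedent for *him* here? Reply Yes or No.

Yes

*him* is a pronoun; Principle B requires it to be free in its binding domain — the clause headed by 'insulted'.
— Ethan: object of the clause headed by 'informed'; c-commands the pronoun but lies outside its binding domain — allowed.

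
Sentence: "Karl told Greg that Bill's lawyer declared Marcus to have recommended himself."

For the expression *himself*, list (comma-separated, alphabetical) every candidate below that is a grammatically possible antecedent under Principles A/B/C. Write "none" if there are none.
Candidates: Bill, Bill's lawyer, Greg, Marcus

*himself* is a reflexive; Principle A requires it to be bound within its binding domain — the clause headed by 'recommended'.
— Bill: possessor inside the subject DP of the clause headed by 'declared'; does not c-command the reflexive — cannot bind it (Principle A).
— Bill's lawyer: subject of the clause headed by 'declared'; c-commands the reflexive but lies outside its binding domain — cannot bind it (Principle A).
— Greg: object of the matrix clause; c-commands the reflexive but lies outside its binding domain — cannot bind it (Principle A).
— Marcus: subject of the clause headed by 'recommended'; c-commands the reflexive within its binding domain — allowed (Principle A).

Marcus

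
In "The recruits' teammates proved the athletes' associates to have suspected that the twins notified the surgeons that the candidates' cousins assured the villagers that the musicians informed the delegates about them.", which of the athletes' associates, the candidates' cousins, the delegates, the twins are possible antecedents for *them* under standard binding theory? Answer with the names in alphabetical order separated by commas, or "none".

*them* is a pronoun; Principle B requires it to be free in its binding domain — the clause headed by 'informed'.
— the athletes' associates: subject of the clause headed by 'suspected'; c-commands the pronoun but lies outside its binding domain — allowed.
— the candidates' cousins: subject of the clause headed by 'assured'; c-commands the pronoun but lies outside its binding domain — allowed.
— the delegates: object of the clause headed by 'informed'; c-commands the pronoun within its binding domain — blocked (Principle B).
— the twins: subject of the clause headed by 'notified'; c-commands the pronoun but lies outside its binding domain — allowed.

the athletes' associates, the candidates' cousins, the twins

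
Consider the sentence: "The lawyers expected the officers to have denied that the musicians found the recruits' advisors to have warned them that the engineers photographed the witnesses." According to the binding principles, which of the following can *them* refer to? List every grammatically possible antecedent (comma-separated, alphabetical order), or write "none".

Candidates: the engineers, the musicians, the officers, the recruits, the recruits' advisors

the musicians, the officers, the recruits

*them* is a pronoun; Principle B requires it to be free in its binding domain — the clause headed by 'warned'.
— the engineers: subject of the clause headed by 'photographed'; is c-commanded by the pronoun; coreference would bind this R-expression — blocked (Principle C).
— the musicians: subject of the clause headed by 'found'; c-commands the pronoun but lies outside its binding domain — allowed.
— the officers: subject of the clause headed by 'denied'; c-commands the pronoun but lies outside its binding domain — allowed.
— the recruits: possessor inside the subject DP of the clause headed by 'warned'; does not c-command the pronoun — Principle B does not apply; allowed.
— the recruits' advisors: subject of the clause headed by 'warned'; c-commands the pronoun within its binding domain — blocked (Principle B).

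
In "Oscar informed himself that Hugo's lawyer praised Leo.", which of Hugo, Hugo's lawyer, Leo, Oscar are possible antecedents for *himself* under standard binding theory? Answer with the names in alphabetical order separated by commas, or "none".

*himself* is a reflexive; Principle A requires it to be bound within its binding domain — the matrix clause.
— Hugo: possessor inside the subject DP of the clause headed by 'praised'; does not c-command the reflexive — cannot bind it (Principle A).
— Hugo's lawyer: subject of the clause headed by 'praised'; does not c-command the reflexive — cannot bind it (Principle A).
— Leo: object of the clause headed by 'praised'; does not c-command the reflexive — cannot bind it (Principle A).
— Oscar: subject of the matrix clause; c-commands the reflexive within its binding domain — allowed (Principle A).

Oscar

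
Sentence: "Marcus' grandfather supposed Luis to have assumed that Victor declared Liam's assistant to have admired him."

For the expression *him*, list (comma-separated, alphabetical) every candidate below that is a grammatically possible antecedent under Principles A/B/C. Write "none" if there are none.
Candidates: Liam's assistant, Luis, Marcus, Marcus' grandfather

Luis, Marcus, Marcus' grandfather

*him* is a pronoun; Principle B requires it to be free in its binding domain — the clause headed by 'admired'.
— Liam's assistant: subject of the clause headed by 'admired'; c-commands the pronoun within its binding domain — blocked (Principle B).
— Luis: subject of the clause headed by 'assumed'; c-commands the pronoun but lies outside its binding domain — allowed.
— Marcus: possessor inside the subject DP of the matrix clause; does not c-command the pronoun — Principle B does not apply; allowed.
— Marcus' grandfather: subject of the matrix clause; c-commands the pronoun but lies outside its binding domain — allowed.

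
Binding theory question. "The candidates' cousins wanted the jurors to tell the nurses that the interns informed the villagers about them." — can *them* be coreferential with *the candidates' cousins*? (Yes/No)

Yes

*them* is a pronoun; Principle B requires it to be free in its binding domain — the clause headed by 'informed'.
— the candidates' cousins: subject of the matrix clause; c-commands the pronoun but lies outside its binding domain — allowed.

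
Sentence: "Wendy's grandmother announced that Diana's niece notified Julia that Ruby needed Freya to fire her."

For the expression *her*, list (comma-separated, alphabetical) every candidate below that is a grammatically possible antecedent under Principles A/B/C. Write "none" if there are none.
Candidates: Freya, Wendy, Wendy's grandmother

Wendy, Wendy's grandmother

*her* is a pronoun; Principle B requires it to be free in its binding domain — the clause headed by 'fire'.
— Freya: subject of the clause headed by 'fire'; c-commands the pronoun within its binding domain — blocked (Principle B).
— Wendy: possessor inside the subject DP of the matrix clause; does not c-command the pronoun — Principle B does not apply; allowed.
— Wendy's grandmother: subject of the matrix clause; c-commands the pronoun but lies outside its binding domain — allowed.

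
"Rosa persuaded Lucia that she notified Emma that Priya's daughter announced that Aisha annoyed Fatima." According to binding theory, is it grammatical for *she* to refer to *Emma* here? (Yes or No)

No

*Emma* is an R-expression; Principle C requires it to be free (not bound by any c-commanding expression).
— she: subject of the clause headed by 'notified'; the pronoun c-commands the R-expression — coreference blocked (Principle C).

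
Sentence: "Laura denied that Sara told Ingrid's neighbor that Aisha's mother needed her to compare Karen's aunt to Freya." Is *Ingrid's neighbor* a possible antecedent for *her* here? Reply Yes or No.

*her* is a pronoun; Principle B requires it to be free in its binding domain — the clause headed by 'needed'.
— Ingrid's neighbor: object of the clause headed by 'told'; c-commands the pronoun but lies outside its binding domain — allowed.

Yes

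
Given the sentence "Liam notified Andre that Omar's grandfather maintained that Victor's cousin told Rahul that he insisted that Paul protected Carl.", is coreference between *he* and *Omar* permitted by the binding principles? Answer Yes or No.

*he* is a pronoun; Principle B requires it to be free in its binding domain — the clause headed by 'insisted'.
— Omar: possessor inside the subject DP of the clause headed by 'maintained'; does not c-command the pronoun — Principle B does not apply; allowed.

Yes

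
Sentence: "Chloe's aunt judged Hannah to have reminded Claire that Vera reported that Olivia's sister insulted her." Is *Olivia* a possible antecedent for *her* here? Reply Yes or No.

Yes

*her* is a pronoun; Principle B requires it to be free in its binding domain — the clause headed by 'insulted'.
— Olivia: possessor inside the subject DP of the clause headed by 'insulted'; does not c-command the pronoun — Principle B does not apply; allowed.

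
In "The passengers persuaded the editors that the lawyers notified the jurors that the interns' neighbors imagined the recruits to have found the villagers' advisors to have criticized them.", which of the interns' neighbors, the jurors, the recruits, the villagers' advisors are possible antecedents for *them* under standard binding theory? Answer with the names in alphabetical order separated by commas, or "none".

the interns' neighbors, the jurors, the recruits

*them* is a pronoun; Principle B requires it to be free in its binding domain — the clause headed by 'criticized'.
— the interns' neighbors: subject of the clause headed by 'imagined'; c-commands the pronoun but lies outside its binding domain — allowed.
— the jurors: object of the clause headed by 'notified'; c-commands the pronoun but lies outside its binding domain — allowed.
— the recruits: subject of the clause headed by 'found'; c-commands the pronoun but lies outside its binding domain — allowed.
— the villagers' advisors: subject of the clause headed by 'criticized'; c-commands the pronoun within its binding domain — blocked (Principle B).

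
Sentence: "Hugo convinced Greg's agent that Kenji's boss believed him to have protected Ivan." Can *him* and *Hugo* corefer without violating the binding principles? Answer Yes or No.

*Hugo* is an R-expression; Principle C requires it to be free (not bound by any c-commanding expression).
— him: subject of the clause headed by 'protected'; the pronoun does not c-command the R-expression — coreference allowed.

Yes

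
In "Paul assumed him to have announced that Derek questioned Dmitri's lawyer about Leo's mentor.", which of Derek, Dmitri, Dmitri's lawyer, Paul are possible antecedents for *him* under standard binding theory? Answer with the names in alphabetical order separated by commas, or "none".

none

*him* is a pronoun; Principle B requires it to be free in its binding domain — the matrix clause.
— Derek: subject of the clause headed by 'questioned'; is c-commanded by the pronoun; coreference would bind this R-expression — blocked (Principle C).
— Dmitri: possessor inside the object DP of the clause headed by 'questioned'; is c-commanded by the pronoun; coreference would bind this R-expression — blocked (Principle C).
— Dmitri's lawyer: object of the clause headed by 'questioned'; is c-commanded by the pronoun; coreference would bind this R-expression — blocked (Principle C).
— Paul: subject of the matrix clause; c-commands the pronoun within its binding domain — blocked (Principle B).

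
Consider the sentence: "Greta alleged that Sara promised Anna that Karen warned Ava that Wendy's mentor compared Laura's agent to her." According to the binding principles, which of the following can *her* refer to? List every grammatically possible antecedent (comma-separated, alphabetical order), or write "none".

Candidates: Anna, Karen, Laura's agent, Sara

Anna, Karen, Sara

*her* is a pronoun; Principle B requires it to be free in its binding domain — the clause headed by 'compared'.
— Anna: object of the clause headed by 'promised'; c-commands the pronoun but lies outside its binding domain — allowed.
— Karen: subject of the clause headed by 'warned'; c-commands the pronoun but lies outside its binding domain — allowed.
— Laura's agent: object of the clause headed by 'compared'; c-commands the pronoun within its binding domain — blocked (Principle B).
— Sara: subject of the clause headed by 'promised'; c-commands the pronoun but lies outside its binding domain — allowed.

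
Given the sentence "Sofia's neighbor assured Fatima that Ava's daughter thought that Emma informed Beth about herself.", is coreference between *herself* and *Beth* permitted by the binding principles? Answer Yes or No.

Yes

*herself* is a reflexive; Principle A requires it to be bound within its binding domain — the clause headed by 'informed'.
— Beth: object of the clause headed by 'informed'; c-commands the reflexive within its binding domain — allowed (Principle A).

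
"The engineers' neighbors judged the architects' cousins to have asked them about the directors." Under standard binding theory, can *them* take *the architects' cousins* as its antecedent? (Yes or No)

*them* is a pronoun; Principle B requires it to be free in its binding domain — the clause headed by 'asked'.
— the architects' cousins: subject of the clause headed by 'asked'; c-commands the pronoun within its binding domain — blocked (Principle B).

No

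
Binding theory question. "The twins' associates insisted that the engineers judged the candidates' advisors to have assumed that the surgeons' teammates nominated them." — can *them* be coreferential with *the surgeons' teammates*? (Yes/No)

*them* is a pronoun; Principle B requires it to be free in its binding domain — the clause headed by 'nominated'.
— the surgeons' teammates: subject of the clause headed by 'nominated'; c-commands the pronoun within its binding domain — blocked (Principle B).

No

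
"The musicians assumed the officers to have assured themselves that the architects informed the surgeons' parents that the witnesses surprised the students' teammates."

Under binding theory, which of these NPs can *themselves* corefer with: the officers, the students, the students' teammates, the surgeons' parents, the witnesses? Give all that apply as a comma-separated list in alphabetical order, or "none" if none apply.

*themselves* is a reflexive; Principle A requires it to be bound within its binding domain — the clause headed by 'assured'.
— the officers: subject of the clause headed by 'assured'; c-commands the reflexive within its binding domain — allowed (Principle A).
— the students: possessor inside the object DP of the clause headed by 'surprised'; does not c-command the reflexive — cannot bind it (Principle A).
— the students' teammates: object of the clause headed by 'surprised'; does not c-command the reflexive — cannot bind it (Principle A).
— the surgeons' parents: object of the clause headed by 'informed'; does not c-command the reflexive — cannot bind it (Principle A).
— the witnesses: subject of the clause headed by 'surprised'; does not c-command the reflexive — cannot bind it (Principle A).

the officers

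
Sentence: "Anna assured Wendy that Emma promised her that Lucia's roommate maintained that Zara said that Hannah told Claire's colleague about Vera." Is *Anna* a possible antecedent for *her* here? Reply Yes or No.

Yes

*her* is a pronoun; Principle B requires it to be free in its binding domain — the clause headed by 'promised'.
— Anna: subject of the matrix clause; c-commands the pronoun but lies outside its binding domain — allowed.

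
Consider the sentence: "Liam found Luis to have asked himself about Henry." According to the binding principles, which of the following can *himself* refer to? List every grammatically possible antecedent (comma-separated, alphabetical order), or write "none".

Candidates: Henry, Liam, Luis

*himself* is a reflexive; Principle A requires it to be bound within its binding domain — the clause headed by 'asked'.
— Henry: second object of the clause headed by 'asked'; does not c-command the reflexive — cannot bind it (Principle A).
— Liam: subject of the matrix clause; c-commands the reflexive but lies outside its binding domain — cannot bind it (Principle A).
— Luis: subject of the clause headed by 'asked'; c-commands the reflexive within its binding domain — allowed (Principle A).

Luis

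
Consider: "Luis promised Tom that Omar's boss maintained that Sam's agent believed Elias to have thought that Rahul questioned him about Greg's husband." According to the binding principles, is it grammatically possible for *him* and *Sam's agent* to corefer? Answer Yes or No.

Yes

*him* is a pronoun; Principle B requires it to be free in its binding domain — the clause headed by 'questioned'.
— Sam's agent: subject of the clause headed by 'believed'; c-commands the pronoun but lies outside its binding domain — allowed.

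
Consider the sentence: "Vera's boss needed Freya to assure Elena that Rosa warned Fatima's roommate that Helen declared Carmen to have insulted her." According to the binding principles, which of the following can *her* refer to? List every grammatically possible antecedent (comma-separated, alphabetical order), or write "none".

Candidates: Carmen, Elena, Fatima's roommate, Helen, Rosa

Elena, Fatima's roommate, Helen, Rosa

*her* is a pronoun; Principle B requires it to be free in its binding domain — the clause headed by 'insulted'.
— Carmen: subject of the clause headed by 'insulted'; c-commands the pronoun within its binding domain — blocked (Principle B).
— Elena: object of the clause headed by 'assure'; c-commands the pronoun but lies outside its binding domain — allowed.
— Fatima's roommate: object of the clause headed by 'warned'; c-commands the pronoun but lies outside its binding domain — allowed.
— Helen: subject of the clause headed by 'declared'; c-commands the pronoun but lies outside its binding domain — allowed.
— Rosa: subject of the clause headed by 'warned'; c-commands the pronoun but lies outside its binding domain — allowed.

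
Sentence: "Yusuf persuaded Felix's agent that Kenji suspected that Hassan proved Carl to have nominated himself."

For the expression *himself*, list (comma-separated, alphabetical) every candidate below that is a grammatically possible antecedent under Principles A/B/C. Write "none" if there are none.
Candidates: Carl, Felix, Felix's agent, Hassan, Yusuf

Carl

*himself* is a reflexive; Principle A requires it to be bound within its binding domain — the clause headed by 'nominated'.
— Carl: subject of the clause headed by 'nominated'; c-commands the reflexive within its binding domain — allowed (Principle A).
— Felix: possessor inside the object DP of the matrix clause; does not c-command the reflexive — cannot bind it (Principle A).
— Felix's agent: object of the matrix clause; c-commands the reflexive but lies outside its binding domain — cannot bind it (Principle A).
— Hassan: subject of the clause headed by 'proved'; c-commands the reflexive but lies outside its binding domain — cannot bind it (Principle A).
— Yusuf: subject of the matrix clause; c-commands the reflexive but lies outside its binding domain — cannot bind it (Principle A).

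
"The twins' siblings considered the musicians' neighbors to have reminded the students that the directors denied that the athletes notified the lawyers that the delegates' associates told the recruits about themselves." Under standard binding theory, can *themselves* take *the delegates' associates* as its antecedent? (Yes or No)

Yes

*themselves* is a reflexive; Principle A requires it to be bound within its binding domain — the clause headed by 'told'.
— the delegates' associates: subject of the clause headed by 'told'; c-commands the reflexive within its binding domain — allowed (Principle A).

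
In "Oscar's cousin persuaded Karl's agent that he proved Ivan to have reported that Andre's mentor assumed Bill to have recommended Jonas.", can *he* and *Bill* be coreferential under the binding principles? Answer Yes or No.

*Bill* is an R-expression; Principle C requires it to be free (not bound by any c-commanding expression).
— he: subject of the clause headed by 'proved'; the pronoun c-commands the R-expression — coreference blocked (Principle C).

No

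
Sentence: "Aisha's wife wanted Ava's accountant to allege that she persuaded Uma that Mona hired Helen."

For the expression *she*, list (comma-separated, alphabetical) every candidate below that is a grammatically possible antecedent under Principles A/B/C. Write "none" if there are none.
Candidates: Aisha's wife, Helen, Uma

Aisha's wife

*she* is a pronoun; Principle B requires it to be free in its binding domain — the clause headed by 'persuaded'.
— Aisha's wife: subject of the matrix clause; c-commands the pronoun but lies outside its binding domain — allowed.
— Helen: object of the clause headed by 'hired'; is c-commanded by the pronoun; coreference would bind this R-expression — blocked (Principle C).
— Uma: object of the clause headed by 'persuaded'; is c-commanded by the pronoun; coreference would bind this R-expression — blocked (Principle C).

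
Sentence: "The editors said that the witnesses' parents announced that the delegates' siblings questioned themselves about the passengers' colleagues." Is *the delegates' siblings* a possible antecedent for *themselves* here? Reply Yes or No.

Yes

*themselves* is a reflexive; Principle A requires it to be bound within its binding domain — the clause headed by 'questioned'.
— the delegates' siblings: subject of the clause headed by 'questioned'; c-commands the reflexive within its binding domain — allowed (Principle A).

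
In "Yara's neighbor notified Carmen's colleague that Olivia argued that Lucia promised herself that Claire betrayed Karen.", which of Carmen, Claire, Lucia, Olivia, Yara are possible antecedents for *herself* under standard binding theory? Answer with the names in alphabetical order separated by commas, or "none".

Lucia

*herself* is a reflexive; Principle A requires it to be bound within its binding domain — the clause headed by 'promised'.
— Carmen: possessor inside the object DP of the matrix clause; does not c-command the reflexive — cannot bind it (Principle A).
— Claire: subject of the clause headed by 'betrayed'; does not c-command the reflexive — cannot bind it (Principle A).
— Lucia: subject of the clause headed by 'promised'; c-commands the reflexive within its binding domain — allowed (Principle A).
— Olivia: subject of the clause headed by 'argued'; c-commands the reflexive but lies outside its binding domain — cannot bind it (Principle A).
— Yara: possessor inside the subject DP of the matrix clause; does not c-command the reflexive — cannot bind it (Principle A).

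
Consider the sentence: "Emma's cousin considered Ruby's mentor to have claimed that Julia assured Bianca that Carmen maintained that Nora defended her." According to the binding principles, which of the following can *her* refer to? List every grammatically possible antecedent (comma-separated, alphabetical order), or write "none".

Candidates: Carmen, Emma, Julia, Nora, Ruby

*her* is a pronoun; Principle B requires it to be free in its binding domain — the clause headed by 'defended'.
— Carmen: subject of the clause headed by 'maintained'; c-commands the pronoun but lies outside its binding domain — allowed.
— Emma: possessor inside the subject DP of the matrix clause; does not c-command the pronoun — Principle B does not apply; allowed.
— Julia: subject of the clause headed by 'assured'; c-commands the pronoun but lies outside its binding domain — allowed.
— Nora: subject of the clause headed by 'defended'; c-commands the pronoun within its binding domain — blocked (Principle B).
— Ruby: possessor inside the subject DP of the clause headed by 'claimed'; does not c-command the pronoun — Principle B does not apply; allowed.

Carmen, Emma, Julia, Ruby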